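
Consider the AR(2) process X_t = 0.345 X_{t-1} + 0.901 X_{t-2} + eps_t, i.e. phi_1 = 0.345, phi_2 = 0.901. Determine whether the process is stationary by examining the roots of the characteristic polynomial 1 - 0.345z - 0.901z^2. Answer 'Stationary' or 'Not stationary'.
\text{Not stationary}

The AR(p) characteristic polynomial is P(z) = 1 - 0.345z - 0.901z^2.
Stationarity requires all roots to lie outside the unit circle, i.e. |z| > 1 for every root.
Set 1 + (-0.345) z + (-0.901) z^2 = 0, i.e. a z^2 + b z + c = 0 with a = -0.901, b = -0.345, c = 1.
Discriminant D = b^2 - 4ac = (-0.345)^2 - 4*(-0.901)*1 = 0.119025 - (-3.604) = 3.723025.
D >= 0, so the roots are real: z = (-b +/- sqrt(D)) / (2a) = (0.345 +/- 1.929514) / (-1.802).
  z_1 = (0.345 + 1.929514) / (-1.802) = -1.2622,   |z_1| = 1.2622.
  z_2 = (0.345 - 1.929514) / (-1.802) = 0.8793,   |z_2| = 0.8793.
Moduli of all roots: 1.2622, 0.8793.
All moduli strictly greater than 1? No.
Verdict: Not stationary.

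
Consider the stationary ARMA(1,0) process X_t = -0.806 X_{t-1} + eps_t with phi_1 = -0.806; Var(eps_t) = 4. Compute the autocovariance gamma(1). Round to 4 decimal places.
\gamma(1) = -9.2019

Multiply the model equation by X_{t-k} and take expectations. With theta_0 = psi_0 = 1 and psi_j the MA(infinity) weights, this gives
  gamma(k) - sum_i phi_i gamma(k-i) = c_k,
  c_k = sigma^2 * sum_{j=k..q} theta_j psi_{j-k}   (c_k = 0 for k > q),
using gamma(-m) = gamma(m).
Pure AR (q = 0): c_0 = sigma^2 = 4, c_k = 0 for k >= 1.
Equations for k = 0 and k = 1 (AR order 1):
  gamma(0) = phi_1 gamma(1) + c_0
  gamma(1) = phi_1 gamma(0) + c_1
Substituting the second into the first: gamma(0) (1 - phi_1^2) = c_0 + phi_1 c_1, so
  gamma(0) = c_0 / (1 - phi_1^2) = 4 / (1 - (-0.806)^2) = 4 / 0.350364 = 11.416698.
  gamma(1) = phi_1 gamma(0) = (-0.806)(11.416698) = -9.201859.
Therefore gamma(1) = -9.2019 (to 4 decimal places).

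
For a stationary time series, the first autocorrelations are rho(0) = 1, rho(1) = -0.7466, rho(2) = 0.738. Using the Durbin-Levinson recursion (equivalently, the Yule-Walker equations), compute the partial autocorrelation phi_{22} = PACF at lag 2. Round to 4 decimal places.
\phi_{22} = 0.4080

The PACF at lag k is phi_{kk}, the last component of the solution
to the Yule-Walker system G_k phi = r_k where
  (G_k)_{ij} = rho(|i - j|), (r_k)_i = rho(i), i,j = 1..k.
Equivalently, Durbin-Levinson gives phi_{kk} iteratively:
  phi_{11} = rho(1)
  phi_{kk} = [rho(k) - sum_{j=1..k-1} phi_{k-1,j} rho(k-j)]
            / [1 - sum_{j=1..k-1} phi_{k-1,j} rho(j)],
  phi_{k,j} = phi_{k-1,j} - phi_{kk} phi_{k-1,k-j},  j = 1..k-1.
Step k = 1:
  phi_11 = rho(1) = -0.7466.
Step k = 2:
  phi_22 = [rho(2) - phi_11 rho(1)] / [1 - phi_11 rho(1)] = [0.738 - (-0.7466)(-0.7466)] / [1 - (-0.7466)(-0.7466)]
         = 0.18058844 / 0.44258844 = 0.408.
Therefore phi_{22} = 0.4080.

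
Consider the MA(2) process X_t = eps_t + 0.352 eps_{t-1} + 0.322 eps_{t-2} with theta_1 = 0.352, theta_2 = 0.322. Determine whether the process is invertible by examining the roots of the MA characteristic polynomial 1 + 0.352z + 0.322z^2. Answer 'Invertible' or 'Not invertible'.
\text{Invertible}

The MA(q) characteristic polynomial is P(z) = 1 + 0.352z + 0.322z^2.
Invertibility requires all roots to lie outside the unit circle, i.e. |z| > 1 for every root.
Set 1 + (0.352) z + (0.322) z^2 = 0, i.e. a z^2 + b z + c = 0 with a = 0.322, b = 0.352, c = 1.
Discriminant D = b^2 - 4ac = (0.352)^2 - 4*(0.322)*1 = 0.123904 - (1.288) = -1.164096.
D < 0, so the roots are the complex-conjugate pair z = (-b +/- i sqrt(-D)) / (2a) = -0.5466 +/- 1.6754i.
For a conjugate pair |z|^2 = z * conj(z) = (product of roots) = c/a = 1/(0.322) = 3.10559, so |z| = sqrt(3.10559) = 1.7623 for both roots.
Moduli of all roots: 1.7623, 1.7623.
All moduli strictly greater than 1? Yes.
Verdict: Invertible.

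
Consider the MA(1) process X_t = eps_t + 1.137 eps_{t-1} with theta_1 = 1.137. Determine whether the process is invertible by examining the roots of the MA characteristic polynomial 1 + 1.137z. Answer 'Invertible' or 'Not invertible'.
\text{Not invertible}

The MA(q) characteristic polynomial is P(z) = 1 + 1.137z.
Invertibility requires all roots to lie outside the unit circle, i.e. |z| > 1 for every root.
This is linear in z: 1 + (1.137) z = 0  =>  z = -1/(1.137) = -0.879507,  |z| = 0.879507.
Moduli of all roots: 0.8795.
All moduli strictly greater than 1? No.
Verdict: Not invertible.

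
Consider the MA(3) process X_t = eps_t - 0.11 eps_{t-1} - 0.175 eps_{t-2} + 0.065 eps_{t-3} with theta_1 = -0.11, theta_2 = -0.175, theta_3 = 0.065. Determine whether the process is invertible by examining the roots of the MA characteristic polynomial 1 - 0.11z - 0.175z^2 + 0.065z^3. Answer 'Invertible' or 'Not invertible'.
\text{Invertible}

The MA(q) characteristic polynomial is P(z) = 1 - 0.11z - 0.175z^2 + 0.065z^3.
Invertibility requires all roots to lie outside the unit circle, i.e. |z| > 1 for every root.
Degree 3: look for a simple real root z0 first, then factor out (1 - z/z0) and solve the remaining quadratic.
Testing z0 = -2: P(-2) = 1 + (-0.11)(-2) + (-0.175)(-2)^2 + (0.065)(-2)^3
  = 1 + (0.22) + (-0.7) + (-0.52) = 0.  So z_0 = -2 is a root, |z_0| = 2.
Divide out the factor (1 + 0.5 z) = (1 - z/z0) (since 1/z0 = -0.5):
  P(z) = (1 + 0.5 z)(1 + (-0.61) z + (0.13) z^2)
  [check: z-coef -0.61 - (-0.5) = -0.11; z^2-coef 0.13 - (-0.5)(-0.61) = -0.175; z^3-coef -(-0.5)(0.13) = 0.065.]
Remaining roots from the quadratic factor 1 + (-0.61) z + (0.13) z^2:
  Set 1 + (-0.61) z + (0.13) z^2 = 0, i.e. a z^2 + b z + c = 0 with a = 0.13, b = -0.61, c = 1.
  Discriminant D = b^2 - 4ac = (-0.61)^2 - 4*(0.13)*1 = 0.3721 - (0.52) = -0.1479.
  D < 0, so the roots are the complex-conjugate pair z = (-b +/- i sqrt(-D)) / (2a) = 2.3462 +/- 1.4791i.
  For a conjugate pair |z|^2 = z * conj(z) = (product of roots) = c/a = 1/(0.13) = 7.692308, so |z| = sqrt(7.692308) = 2.7735 for both roots.
Moduli of all roots: 2.0000, 2.7735, 2.7735.
All moduli strictly greater than 1? Yes.
Verdict: Invertible.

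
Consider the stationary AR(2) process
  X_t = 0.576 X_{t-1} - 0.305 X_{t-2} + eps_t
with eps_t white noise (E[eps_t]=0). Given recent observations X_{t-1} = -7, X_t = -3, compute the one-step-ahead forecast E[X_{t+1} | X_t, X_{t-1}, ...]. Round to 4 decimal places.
E[X_{t+1} \mid \mathcal F_t] = 0.4070

For an AR(p) model X_t = c + sum_i phi_i X_{t-i} + eps_t, the
one-step-ahead conditional mean is
  E[X_{t+1} | X_t, ...] = c + sum_i phi_i X_{t+1-i}.
Substitute known values:
  E[X_{t+1} | ...] = (0.576) * (-3) + (-0.305) * (-7)
                   = 0.4070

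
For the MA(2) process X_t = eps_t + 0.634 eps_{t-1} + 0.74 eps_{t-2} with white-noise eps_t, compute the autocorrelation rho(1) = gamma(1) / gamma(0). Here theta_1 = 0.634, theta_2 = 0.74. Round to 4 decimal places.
\rho(1) = 0.5659

For an MA(q) process with theta_0 = 1, the autocovariance is
  gamma(k) = sigma^2 * sum_{i=0..q-k} theta_i * theta_{i+k},
and rho(k) = gamma(k) / gamma(0). Sigma^2 cancels.
  numerator   = (1)*(0.634) + (0.634)*(0.74) = 1.10316.
  denominator = (1)^2 + (0.634)^2 + (0.74)^2 = 1.949556.
  rho(1) = 1.10316 / 1.949556 = 0.5659.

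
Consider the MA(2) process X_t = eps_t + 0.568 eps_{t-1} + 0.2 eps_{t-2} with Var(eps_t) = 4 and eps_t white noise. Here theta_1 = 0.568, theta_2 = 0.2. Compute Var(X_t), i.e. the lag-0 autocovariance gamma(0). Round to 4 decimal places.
\gamma(0) = 5.4505

For an MA(q) process X_t = eps_t + sum_i theta_i eps_{t-i} with
Var(eps_t) = sigma^2, the variance is
  gamma(0) = sigma^2 * (1 + sum_i theta_i^2).
  sum_i theta_i^2 = (0.568)^2 + (0.2)^2 = 0.322624 + 0.04 = 0.362624.
  gamma(0) = 4 * (1 + 0.362624) = 4 * 1.362624 = 5.450496, which rounds to 5.4505.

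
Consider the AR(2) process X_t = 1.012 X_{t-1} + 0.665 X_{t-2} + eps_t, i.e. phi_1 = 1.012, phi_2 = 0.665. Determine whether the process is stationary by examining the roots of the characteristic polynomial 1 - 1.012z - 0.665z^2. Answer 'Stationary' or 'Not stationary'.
\text{Not stationary}

The AR(p) characteristic polynomial is P(z) = 1 - 1.012z - 0.665z^2.
Stationarity requires all roots to lie outside the unit circle, i.e. |z| > 1 for every root.
Set 1 + (-1.012) z + (-0.665) z^2 = 0, i.e. a z^2 + b z + c = 0 with a = -0.665, b = -1.012, c = 1.
Discriminant D = b^2 - 4ac = (-1.012)^2 - 4*(-0.665)*1 = 1.024144 - (-2.66) = 3.684144.
D >= 0, so the roots are real: z = (-b +/- sqrt(D)) / (2a) = (1.012 +/- 1.919412) / (-1.33).
  z_1 = (1.012 + 1.919412) / (-1.33) = -2.2041,   |z_1| = 2.2041.
  z_2 = (1.012 - 1.919412) / (-1.33) = 0.6823,   |z_2| = 0.6823.
Moduli of all roots: 2.2041, 0.6823.
All moduli strictly greater than 1? No.
Verdict: Not stationary.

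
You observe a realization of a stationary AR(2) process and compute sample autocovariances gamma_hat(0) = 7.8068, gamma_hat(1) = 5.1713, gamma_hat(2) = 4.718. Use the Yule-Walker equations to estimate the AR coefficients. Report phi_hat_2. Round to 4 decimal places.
\hat\phi_{2} = 0.2950

The Yule-Walker equations for an AR(p) process read, in matrix form,
  Gamma_p phi = r_p,   with   (Gamma_p)_{ij} = gamma(|i - j|),
                       (r_p)_i = gamma(i),   i,j = 1..p.
Substitute the sample gammas (Toeplitz matrix and right-hand side of size 2):
  Gamma_p = [[7.8068, 5.1713], [5.1713, 7.8068]]
  r_p     = [5.1713, 4.718]
Written out:
  7.8068 phi_1 + 5.1713 phi_2 = 5.1713
  5.1713 phi_1 + 7.8068 phi_2 = 4.718
Solve by Cramer's rule:
  det = gamma(0)^2 - gamma(1)^2 = (7.8068)^2 - (5.1713)^2 = 60.94612624 - 26.74234369 = 34.20378255
  phi_hat_1 = [gamma(1) gamma(0) - gamma(1) gamma(2)] / det = [(5.1713)(7.8068) - (5.1713)(4.718)] / 34.20378255 = 15.97311144 / 34.20378255 = 0.467
  phi_hat_2 = [gamma(0) gamma(2) - gamma(1)^2] / det = [(7.8068)(4.718) - (5.1713)^2] / 34.20378255 = 10.09013871 / 34.20378255 = 0.295
So phi_hat = [0.4670, 0.2950].
Therefore phi_hat_2 = 0.2950.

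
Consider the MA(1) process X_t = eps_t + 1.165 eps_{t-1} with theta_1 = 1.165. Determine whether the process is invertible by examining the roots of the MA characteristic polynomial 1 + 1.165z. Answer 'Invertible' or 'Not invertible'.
\text{Not invertible}

The MA(q) characteristic polynomial is P(z) = 1 + 1.165z.
Invertibility requires all roots to lie outside the unit circle, i.e. |z| > 1 for every root.
This is linear in z: 1 + (1.165) z = 0  =>  z = -1/(1.165) = -0.858369,  |z| = 0.858369.
Moduli of all roots: 0.8584.
All moduli strictly greater than 1? No.
Verdict: Not invertible.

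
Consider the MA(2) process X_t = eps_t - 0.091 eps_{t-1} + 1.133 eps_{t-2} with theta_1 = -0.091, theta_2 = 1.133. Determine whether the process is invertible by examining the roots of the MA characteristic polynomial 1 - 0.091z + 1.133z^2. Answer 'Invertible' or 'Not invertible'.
\text{Not invertible}

The MA(q) characteristic polynomial is P(z) = 1 - 0.091z + 1.133z^2.
Invertibility requires all roots to lie outside the unit circle, i.e. |z| > 1 for every root.
Set 1 + (-0.091) z + (1.133) z^2 = 0, i.e. a z^2 + b z + c = 0 with a = 1.133, b = -0.091, c = 1.
Discriminant D = b^2 - 4ac = (-0.091)^2 - 4*(1.133)*1 = 0.008281 - (4.532) = -4.523719.
D < 0, so the roots are the complex-conjugate pair z = (-b +/- i sqrt(-D)) / (2a) = 0.0402 +/- 0.9386i.
For a conjugate pair |z|^2 = z * conj(z) = (product of roots) = c/a = 1/(1.133) = 0.882613, so |z| = sqrt(0.882613) = 0.9395 for both roots.
Moduli of all roots: 0.9395, 0.9395.
All moduli strictly greater than 1? No.
Verdict: Not invertible.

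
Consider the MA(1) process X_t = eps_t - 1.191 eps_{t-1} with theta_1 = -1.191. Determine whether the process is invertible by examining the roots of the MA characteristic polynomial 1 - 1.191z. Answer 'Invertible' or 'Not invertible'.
\text{Not invertible}

The MA(q) characteristic polynomial is P(z) = 1 - 1.191z.
Invertibility requires all roots to lie outside the unit circle, i.e. |z| > 1 for every root.
This is linear in z: 1 + (-1.191) z = 0  =>  z = -1/(-1.191) = 0.839631,  |z| = 0.839631.
Moduli of all roots: 0.8396.
All moduli strictly greater than 1? No.
Verdict: Not invertible.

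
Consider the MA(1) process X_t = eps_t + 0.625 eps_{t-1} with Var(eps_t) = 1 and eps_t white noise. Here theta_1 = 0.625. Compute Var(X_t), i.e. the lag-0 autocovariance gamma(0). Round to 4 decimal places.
\gamma(0) = 1.3906

For an MA(q) process X_t = eps_t + sum_i theta_i eps_{t-i} with
Var(eps_t) = sigma^2, the variance is
  gamma(0) = sigma^2 * (1 + sum_i theta_i^2).
  sum_i theta_i^2 = (0.625)^2 = 0.390625.
  gamma(0) = 1 * (1 + 0.390625) = 1 * 1.390625 = 1.390625, which rounds to 1.3906.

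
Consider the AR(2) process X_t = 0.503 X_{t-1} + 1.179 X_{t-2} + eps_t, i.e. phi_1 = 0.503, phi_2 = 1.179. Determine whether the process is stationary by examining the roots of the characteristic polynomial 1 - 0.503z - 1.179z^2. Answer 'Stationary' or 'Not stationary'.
\text{Not stationary}

The AR(p) characteristic polynomial is P(z) = 1 - 0.503z - 1.179z^2.
Stationarity requires all roots to lie outside the unit circle, i.e. |z| > 1 for every root.
Set 1 + (-0.503) z + (-1.179) z^2 = 0, i.e. a z^2 + b z + c = 0 with a = -1.179, b = -0.503, c = 1.
Discriminant D = b^2 - 4ac = (-0.503)^2 - 4*(-1.179)*1 = 0.253009 - (-4.716) = 4.969009.
D >= 0, so the roots are real: z = (-b +/- sqrt(D)) / (2a) = (0.503 +/- 2.229127) / (-2.358).
  z_1 = (0.503 + 2.229127) / (-2.358) = -1.1587,   |z_1| = 1.1587.
  z_2 = (0.503 - 2.229127) / (-2.358) = 0.732,   |z_2| = 0.732.
Moduli of all roots: 1.1587, 0.7320.
All moduli strictly greater than 1? No.
Verdict: Not stationary.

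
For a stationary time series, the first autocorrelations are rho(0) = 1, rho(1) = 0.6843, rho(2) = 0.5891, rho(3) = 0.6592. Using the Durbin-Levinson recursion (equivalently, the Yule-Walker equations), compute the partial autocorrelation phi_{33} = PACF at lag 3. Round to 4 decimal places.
\phi_{33} = 0.3811

The PACF at lag k is phi_{kk}, the last component of the solution
to the Yule-Walker system G_k phi = r_k where
  (G_k)_{ij} = rho(|i - j|), (r_k)_i = rho(i), i,j = 1..k.
Equivalently, Durbin-Levinson gives phi_{kk} iteratively:
  phi_{11} = rho(1)
  phi_{kk} = [rho(k) - sum_{j=1..k-1} phi_{k-1,j} rho(k-j)]
            / [1 - sum_{j=1..k-1} phi_{k-1,j} rho(j)],
  phi_{k,j} = phi_{k-1,j} - phi_{kk} phi_{k-1,k-j},  j = 1..k-1.
Step k = 1:
  phi_11 = rho(1) = 0.6843.
Step k = 2:
  phi_22 = [rho(2) - phi_11 rho(1)] / [1 - phi_11 rho(1)] = [0.5891 - (0.6843)(0.6843)] / [1 - (0.6843)(0.6843)]
         = 0.12083351 / 0.53173351 = 0.227244.
  Update: phi_21 = phi_11 - phi_22 phi_11 = 0.6843 - (0.227244)(0.6843) = 0.528797.
Step k = 3:
  phi_33 = [rho(3) - phi_21 rho(2) - phi_22 rho(1)] / [1 - phi_21 rho(1) - phi_22 rho(2)]
    numerator   = 0.6592 - (0.528797)(0.5891) - (0.227244)(0.6843) = 0.19218252
    denominator = 1 - (0.528797)(0.6843) - (0.227244)(0.5891) = 0.50427476
  phi_33 = 0.19218252 / 0.50427476 = 0.3811.
Therefore phi_{33} = 0.3811.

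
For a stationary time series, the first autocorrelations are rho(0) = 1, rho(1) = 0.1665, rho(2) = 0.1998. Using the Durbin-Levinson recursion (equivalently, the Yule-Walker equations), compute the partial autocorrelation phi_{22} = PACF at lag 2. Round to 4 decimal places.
\phi_{22} = 0.1770

The PACF at lag k is phi_{kk}, the last component of the solution
to the Yule-Walker system G_k phi = r_k where
  (G_k)_{ij} = rho(|i - j|), (r_k)_i = rho(i), i,j = 1..k.
Equivalently, Durbin-Levinson gives phi_{kk} iteratively:
  phi_{11} = rho(1)
  phi_{kk} = [rho(k) - sum_{j=1..k-1} phi_{k-1,j} rho(k-j)]
            / [1 - sum_{j=1..k-1} phi_{k-1,j} rho(j)],
  phi_{k,j} = phi_{k-1,j} - phi_{kk} phi_{k-1,k-j},  j = 1..k-1.
Step k = 1:
  phi_11 = rho(1) = 0.1665.
Step k = 2:
  phi_22 = [rho(2) - phi_11 rho(1)] / [1 - phi_11 rho(1)] = [0.1998 - (0.1665)(0.1665)] / [1 - (0.1665)(0.1665)]
         = 0.17207775 / 0.97227775 = 0.177.
Therefore phi_{22} = 0.1770.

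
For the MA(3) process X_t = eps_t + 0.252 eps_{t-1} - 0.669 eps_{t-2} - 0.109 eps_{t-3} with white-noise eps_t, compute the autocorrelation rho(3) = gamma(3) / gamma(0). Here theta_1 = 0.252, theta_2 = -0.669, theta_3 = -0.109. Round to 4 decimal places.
\rho(3) = -0.0716

For an MA(q) process with theta_0 = 1, the autocovariance is
  gamma(k) = sigma^2 * sum_{i=0..q-k} theta_i * theta_{i+k},
and rho(k) = gamma(k) / gamma(0). Sigma^2 cancels.
  numerator   = (1)*(-0.109) = -0.109.
  denominator = (1)^2 + (0.252)^2 + (-0.669)^2 + (-0.109)^2 = 1.522946.
  rho(3) = -0.109 / 1.522946 = -0.0716.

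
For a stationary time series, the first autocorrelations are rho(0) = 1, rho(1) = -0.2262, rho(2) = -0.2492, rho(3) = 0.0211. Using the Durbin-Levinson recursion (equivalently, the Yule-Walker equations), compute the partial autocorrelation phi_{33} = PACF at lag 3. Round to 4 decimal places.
\phi_{33} = -0.1461

The PACF at lag k is phi_{kk}, the last component of the solution
to the Yule-Walker system G_k phi = r_k where
  (G_k)_{ij} = rho(|i - j|), (r_k)_i = rho(i), i,j = 1..k.
Equivalently, Durbin-Levinson gives phi_{kk} iteratively:
  phi_{11} = rho(1)
  phi_{kk} = [rho(k) - sum_{j=1..k-1} phi_{k-1,j} rho(k-j)]
            / [1 - sum_{j=1..k-1} phi_{k-1,j} rho(j)],
  phi_{k,j} = phi_{k-1,j} - phi_{kk} phi_{k-1,k-j},  j = 1..k-1.
Step k = 1:
  phi_11 = rho(1) = -0.2262.
Step k = 2:
  phi_22 = [rho(2) - phi_11 rho(1)] / [1 - phi_11 rho(1)] = [-0.2492 - (-0.2262)(-0.2262)] / [1 - (-0.2262)(-0.2262)]
         = -0.30036644 / 0.94883356 = -0.316564.
  Update: phi_21 = phi_11 - phi_22 phi_11 = -0.2262 - (-0.316564)(-0.2262) = -0.297807.
Step k = 3:
  phi_33 = [rho(3) - phi_21 rho(2) - phi_22 rho(1)] / [1 - phi_21 rho(1) - phi_22 rho(2)]
    numerator   = 0.0211 - (-0.297807)(-0.2492) - (-0.316564)(-0.2262) = -0.12472019
    denominator = 1 - (-0.297807)(-0.2262) - (-0.316564)(-0.2492) = 0.85374839
  phi_33 = -0.12472019 / 0.85374839 = -0.1461.
Therefore phi_{33} = -0.1461.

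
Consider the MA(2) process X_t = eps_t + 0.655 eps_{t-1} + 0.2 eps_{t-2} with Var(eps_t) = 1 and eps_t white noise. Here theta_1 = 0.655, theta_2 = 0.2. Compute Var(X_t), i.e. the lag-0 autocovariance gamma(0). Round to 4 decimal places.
\gamma(0) = 1.4690

For an MA(q) process X_t = eps_t + sum_i theta_i eps_{t-i} with
Var(eps_t) = sigma^2, the variance is
  gamma(0) = sigma^2 * (1 + sum_i theta_i^2).
  sum_i theta_i^2 = (0.655)^2 + (0.2)^2 = 0.429025 + 0.04 = 0.469025.
  gamma(0) = 1 * (1 + 0.469025) = 1 * 1.469025 = 1.469025, which rounds to 1.4690.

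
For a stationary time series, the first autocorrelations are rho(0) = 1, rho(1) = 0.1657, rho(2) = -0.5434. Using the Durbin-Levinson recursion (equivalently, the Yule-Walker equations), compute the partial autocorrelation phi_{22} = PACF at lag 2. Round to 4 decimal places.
\phi_{22} = -0.5870

The PACF at lag k is phi_{kk}, the last component of the solution
to the Yule-Walker system G_k phi = r_k where
  (G_k)_{ij} = rho(|i - j|), (r_k)_i = rho(i), i,j = 1..k.
Equivalently, Durbin-Levinson gives phi_{kk} iteratively:
  phi_{11} = rho(1)
  phi_{kk} = [rho(k) - sum_{j=1..k-1} phi_{k-1,j} rho(k-j)]
            / [1 - sum_{j=1..k-1} phi_{k-1,j} rho(j)],
  phi_{k,j} = phi_{k-1,j} - phi_{kk} phi_{k-1,k-j},  j = 1..k-1.
Step k = 1:
  phi_11 = rho(1) = 0.1657.
Step k = 2:
  phi_22 = [rho(2) - phi_11 rho(1)] / [1 - phi_11 rho(1)] = [-0.5434 - (0.1657)(0.1657)] / [1 - (0.1657)(0.1657)]
         = -0.57085649 / 0.97254351 = -0.587.
Therefore phi_{22} = -0.5870.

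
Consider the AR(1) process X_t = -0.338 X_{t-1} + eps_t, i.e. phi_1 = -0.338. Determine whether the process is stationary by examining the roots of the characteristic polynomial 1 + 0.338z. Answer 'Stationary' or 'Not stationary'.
\text{Stationary}

The AR(p) characteristic polynomial is P(z) = 1 + 0.338z.
Stationarity requires all roots to lie outside the unit circle, i.e. |z| > 1 for every root.
This is linear in z: 1 + (0.338) z = 0  =>  z = -1/(0.338) = -2.95858,  |z| = 2.95858.
Moduli of all roots: 2.9586.
All moduli strictly greater than 1? Yes.
Verdict: Stationary.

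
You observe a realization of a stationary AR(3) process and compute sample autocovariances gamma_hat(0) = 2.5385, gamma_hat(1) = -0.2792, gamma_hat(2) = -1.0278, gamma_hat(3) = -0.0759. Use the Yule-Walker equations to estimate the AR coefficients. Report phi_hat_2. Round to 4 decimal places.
\hat\phi_{2} = -0.4490

The Yule-Walker equations for an AR(p) process read, in matrix form,
  Gamma_p phi = r_p,   with   (Gamma_p)_{ij} = gamma(|i - j|),
                       (r_p)_i = gamma(i),   i,j = 1..p.
Substitute the sample gammas (Toeplitz matrix and right-hand side of size 3):
  Gamma_p = [[2.5385, -0.2792, -1.0278], [-0.2792, 2.5385, -0.2792], [-1.0278, -0.2792, 2.5385]]
  r_p     = [-0.2792, -1.0278, -0.0759]
Written out (R1..R3):
  (R1) 2.5385 phi_1 - 0.2792 phi_2 - 1.0278 phi_3 = -0.2792
  (R2) -0.2792 phi_1 + 2.5385 phi_2 - 0.2792 phi_3 = -1.0278
  (R3) -1.0278 phi_1 - 0.2792 phi_2 + 2.5385 phi_3 = -0.0759
Gaussian elimination:
  R2 <- R2 - (-0.2792/2.5385) R1 = R2 - (-0.109986) R1:  2.507792 phi_2 - 0.392244 phi_3 = -1.058508
  R3 <- R3 - (-1.0278/2.5385) R1 = R3 - (-0.404885) R1:  -0.392244 phi_2 + 2.122359 phi_3 = -0.188944
  R3 <- R3 - (-0.392244/2.507792) R2 = R3 - (-0.15641) R2:  2.061009 phi_3 = -0.354505
Back-substitution:
  phi_hat_3 = -0.354505 / 2.061009 = -0.172006
  phi_hat_2 = (-1.058508 - (-0.392244)(-0.172006)) / 2.507792 = -0.448991
  phi_hat_1 = (-0.2792 - (-0.2792)(-0.448991) - (-1.0278)(-0.172006)) / 2.5385 = -0.229012
So phi_hat = [-0.2290, -0.4490, -0.1720].
Therefore phi_hat_2 = -0.4490.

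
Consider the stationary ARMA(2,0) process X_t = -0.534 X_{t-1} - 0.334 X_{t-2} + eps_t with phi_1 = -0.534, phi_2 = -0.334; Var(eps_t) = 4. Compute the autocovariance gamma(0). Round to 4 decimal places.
\gamma(0) = 5.3614

Multiply the model equation by X_{t-k} and take expectations. With theta_0 = psi_0 = 1 and psi_j the MA(infinity) weights, this gives
  gamma(k) - sum_i phi_i gamma(k-i) = c_k,
  c_k = sigma^2 * sum_{j=k..q} theta_j psi_{j-k}   (c_k = 0 for k > q),
using gamma(-m) = gamma(m).
Pure AR (q = 0): c_0 = sigma^2 = 4, c_k = 0 for k >= 1.
Equations for k = 0, 1, 2 (AR order 2, c_2 = 0):
  (E0) gamma(0) = phi_1 gamma(1) + phi_2 gamma(2) + c_0
  (E1) gamma(1) = phi_1 gamma(0) + phi_2 gamma(1) + c_1
  (E2) gamma(2) = phi_1 gamma(1) + phi_2 gamma(0)
From (E1): gamma(1) = A gamma(0) + B with
  A = phi_1 / (1 - phi_2) = -0.534 / 1.334 = -0.4003,   B = c_1 / (1 - phi_2) = 0 / 1.334 = 0.
Insert (E2) into (E0): gamma(0) (1 - phi_2^2) = phi_1 (1 + phi_2) gamma(1) + c_0.
  phi_1 (1 + phi_2) = (-0.534)(0.666) = -0.355644,   1 - phi_2^2 = 0.888444.
Replace gamma(1) by A gamma(0) + B and collect gamma(0):
  gamma(0) [0.888444 - (-0.355644)(-0.4003)] = c_0 = 4
  gamma(0) * 0.74608 = 4
  gamma(0) = 4 / 0.74608 = 5.361357.
Therefore gamma(0) = 5.3614 (to 4 decimal places).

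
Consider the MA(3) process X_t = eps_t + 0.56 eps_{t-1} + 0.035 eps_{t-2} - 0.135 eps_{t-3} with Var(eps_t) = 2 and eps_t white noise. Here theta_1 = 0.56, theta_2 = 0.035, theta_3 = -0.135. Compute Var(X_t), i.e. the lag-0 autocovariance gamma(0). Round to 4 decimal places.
\gamma(0) = 2.6661

For an MA(q) process X_t = eps_t + sum_i theta_i eps_{t-i} with
Var(eps_t) = sigma^2, the variance is
  gamma(0) = sigma^2 * (1 + sum_i theta_i^2).
  sum_i theta_i^2 = (0.56)^2 + (0.035)^2 + (-0.135)^2 = 0.3136 + 0.001225 + 0.018225 = 0.33305.
  gamma(0) = 2 * (1 + 0.33305) = 2 * 1.33305 = 2.6661.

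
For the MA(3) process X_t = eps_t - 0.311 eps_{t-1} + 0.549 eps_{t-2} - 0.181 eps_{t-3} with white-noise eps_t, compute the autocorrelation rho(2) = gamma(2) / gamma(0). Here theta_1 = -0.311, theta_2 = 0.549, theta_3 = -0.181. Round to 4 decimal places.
\rho(2) = 0.4230

For an MA(q) process with theta_0 = 1, the autocovariance is
  gamma(k) = sigma^2 * sum_{i=0..q-k} theta_i * theta_{i+k},
and rho(k) = gamma(k) / gamma(0). Sigma^2 cancels.
  numerator   = (1)*(0.549) + (-0.311)*(-0.181) = 0.605291.
  denominator = (1)^2 + (-0.311)^2 + (0.549)^2 + (-0.181)^2 = 1.430883.
  rho(2) = 0.605291 / 1.430883 = 0.4230.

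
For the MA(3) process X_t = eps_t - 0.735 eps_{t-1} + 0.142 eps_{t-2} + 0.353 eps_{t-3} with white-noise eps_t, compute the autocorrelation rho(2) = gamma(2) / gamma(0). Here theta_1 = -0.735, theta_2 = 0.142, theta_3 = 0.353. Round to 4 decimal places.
\rho(2) = -0.0697

For an MA(q) process with theta_0 = 1, the autocovariance is
  gamma(k) = sigma^2 * sum_{i=0..q-k} theta_i * theta_{i+k},
and rho(k) = gamma(k) / gamma(0). Sigma^2 cancels.
  numerator   = (1)*(0.142) + (-0.735)*(0.353) = -0.117455.
  denominator = (1)^2 + (-0.735)^2 + (0.142)^2 + (0.353)^2 = 1.684998.
  rho(2) = -0.117455 / 1.684998 = -0.0697.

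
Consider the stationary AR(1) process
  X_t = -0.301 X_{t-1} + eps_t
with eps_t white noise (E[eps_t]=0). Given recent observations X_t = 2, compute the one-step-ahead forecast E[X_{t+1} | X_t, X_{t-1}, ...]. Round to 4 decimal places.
E[X_{t+1} \mid \mathcal F_t] = -0.6020

For an AR(p) model X_t = c + sum_i phi_i X_{t-i} + eps_t, the
one-step-ahead conditional mean is
  E[X_{t+1} | X_t, ...] = c + sum_i phi_i X_{t+1-i}.
Substitute known values:
  E[X_{t+1} | ...] = (-0.301) * (2)
                   = -0.6020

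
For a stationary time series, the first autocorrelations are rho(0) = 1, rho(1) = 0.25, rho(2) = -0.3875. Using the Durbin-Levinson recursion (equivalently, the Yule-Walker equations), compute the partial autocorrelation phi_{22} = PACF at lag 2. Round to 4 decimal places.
\phi_{22} = -0.4800

The PACF at lag k is phi_{kk}, the last component of the solution
to the Yule-Walker system G_k phi = r_k where
  (G_k)_{ij} = rho(|i - j|), (r_k)_i = rho(i), i,j = 1..k.
Equivalently, Durbin-Levinson gives phi_{kk} iteratively:
  phi_{11} = rho(1)
  phi_{kk} = [rho(k) - sum_{j=1..k-1} phi_{k-1,j} rho(k-j)]
            / [1 - sum_{j=1..k-1} phi_{k-1,j} rho(j)],
  phi_{k,j} = phi_{k-1,j} - phi_{kk} phi_{k-1,k-j},  j = 1..k-1.
Step k = 1:
  phi_11 = rho(1) = 0.25.
Step k = 2:
  phi_22 = [rho(2) - phi_11 rho(1)] / [1 - phi_11 rho(1)] = [-0.3875 - (0.25)(0.25)] / [1 - (0.25)(0.25)]
         = -0.45 / 0.9375 = -0.48.
Therefore phi_{22} = -0.4800.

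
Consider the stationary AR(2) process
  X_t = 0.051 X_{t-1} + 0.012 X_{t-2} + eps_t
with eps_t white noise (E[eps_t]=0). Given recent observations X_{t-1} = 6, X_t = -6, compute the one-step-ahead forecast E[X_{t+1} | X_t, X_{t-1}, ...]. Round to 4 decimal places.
E[X_{t+1} \mid \mathcal F_t] = -0.2340

For an AR(p) model X_t = c + sum_i phi_i X_{t-i} + eps_t, the
one-step-ahead conditional mean is
  E[X_{t+1} | X_t, ...] = c + sum_i phi_i X_{t+1-i}.
Substitute known values:
  E[X_{t+1} | ...] = (0.051) * (-6) + (0.012) * (6)
                   = -0.2340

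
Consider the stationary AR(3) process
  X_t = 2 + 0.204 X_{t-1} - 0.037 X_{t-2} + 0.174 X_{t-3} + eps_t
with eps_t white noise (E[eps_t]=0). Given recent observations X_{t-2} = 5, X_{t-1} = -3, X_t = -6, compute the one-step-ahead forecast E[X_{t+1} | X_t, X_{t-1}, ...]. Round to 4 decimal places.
E[X_{t+1} \mid \mathcal F_t] = 1.7570

For an AR(p) model X_t = c + sum_i phi_i X_{t-i} + eps_t, the
one-step-ahead conditional mean is
  E[X_{t+1} | X_t, ...] = c + sum_i phi_i X_{t+1-i}.
Substitute known values:
  E[X_{t+1} | ...] = 2 + (0.204) * (-6) + (-0.037) * (-3) + (0.174) * (5)
                   = 1.7570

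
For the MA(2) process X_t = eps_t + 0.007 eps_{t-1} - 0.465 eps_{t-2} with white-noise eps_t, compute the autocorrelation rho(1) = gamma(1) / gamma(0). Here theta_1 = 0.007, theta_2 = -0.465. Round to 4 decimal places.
\rho(1) = 0.0031

For an MA(q) process with theta_0 = 1, the autocovariance is
  gamma(k) = sigma^2 * sum_{i=0..q-k} theta_i * theta_{i+k},
and rho(k) = gamma(k) / gamma(0). Sigma^2 cancels.
  numerator   = (1)*(0.007) + (0.007)*(-0.465) = 0.003745.
  denominator = (1)^2 + (0.007)^2 + (-0.465)^2 = 1.216274.
  rho(1) = 0.003745 / 1.216274 = 0.0031.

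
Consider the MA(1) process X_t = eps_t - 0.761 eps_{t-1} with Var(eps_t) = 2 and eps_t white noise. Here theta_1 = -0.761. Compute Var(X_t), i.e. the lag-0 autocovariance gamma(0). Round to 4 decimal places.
\gamma(0) = 3.1582

For an MA(q) process X_t = eps_t + sum_i theta_i eps_{t-i} with
Var(eps_t) = sigma^2, the variance is
  gamma(0) = sigma^2 * (1 + sum_i theta_i^2).
  sum_i theta_i^2 = (-0.761)^2 = 0.579121.
  gamma(0) = 2 * (1 + 0.579121) = 2 * 1.579121 = 3.158242, which rounds to 3.1582.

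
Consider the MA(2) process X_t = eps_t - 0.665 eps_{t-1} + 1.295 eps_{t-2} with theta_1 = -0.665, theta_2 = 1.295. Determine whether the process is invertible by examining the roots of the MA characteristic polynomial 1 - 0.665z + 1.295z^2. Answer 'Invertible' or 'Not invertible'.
\text{Not invertible}

The MA(q) characteristic polynomial is P(z) = 1 - 0.665z + 1.295z^2.
Invertibility requires all roots to lie outside the unit circle, i.e. |z| > 1 for every root.
Set 1 + (-0.665) z + (1.295) z^2 = 0, i.e. a z^2 + b z + c = 0 with a = 1.295, b = -0.665, c = 1.
Discriminant D = b^2 - 4ac = (-0.665)^2 - 4*(1.295)*1 = 0.442225 - (5.18) = -4.737775.
D < 0, so the roots are the complex-conjugate pair z = (-b +/- i sqrt(-D)) / (2a) = 0.2568 +/- 0.8404i.
For a conjugate pair |z|^2 = z * conj(z) = (product of roots) = c/a = 1/(1.295) = 0.772201, so |z| = sqrt(0.772201) = 0.8787 for both roots.
Moduli of all roots: 0.8787, 0.8787.
All moduli strictly greater than 1? No.
Verdict: Not invertible.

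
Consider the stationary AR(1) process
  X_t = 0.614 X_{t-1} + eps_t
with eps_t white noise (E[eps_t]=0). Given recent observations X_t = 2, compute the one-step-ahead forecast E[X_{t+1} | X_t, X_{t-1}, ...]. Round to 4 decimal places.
E[X_{t+1} \mid \mathcal F_t] = 1.2280

For an AR(p) model X_t = c + sum_i phi_i X_{t-i} + eps_t, the
one-step-ahead conditional mean is
  E[X_{t+1} | X_t, ...] = c + sum_i phi_i X_{t+1-i}.
Substitute known values:
  E[X_{t+1} | ...] = (0.614) * (2)
                   = 1.2280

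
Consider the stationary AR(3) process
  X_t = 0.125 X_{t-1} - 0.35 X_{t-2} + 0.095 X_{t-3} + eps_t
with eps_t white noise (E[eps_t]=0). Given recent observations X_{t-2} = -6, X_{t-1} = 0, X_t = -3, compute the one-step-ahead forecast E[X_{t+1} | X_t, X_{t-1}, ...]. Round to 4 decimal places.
E[X_{t+1} \mid \mathcal F_t] = -0.9450

For an AR(p) model X_t = c + sum_i phi_i X_{t-i} + eps_t, the
one-step-ahead conditional mean is
  E[X_{t+1} | X_t, ...] = c + sum_i phi_i X_{t+1-i}.
Substitute known values:
  E[X_{t+1} | ...] = (0.125) * (-3) + (-0.35) * (0) + (0.095) * (-6)
                   = -0.9450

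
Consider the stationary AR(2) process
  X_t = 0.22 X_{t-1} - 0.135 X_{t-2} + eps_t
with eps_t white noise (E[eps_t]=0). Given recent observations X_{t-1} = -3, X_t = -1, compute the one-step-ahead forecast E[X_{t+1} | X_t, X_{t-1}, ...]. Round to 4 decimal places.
E[X_{t+1} \mid \mathcal F_t] = 0.1850

For an AR(p) model X_t = c + sum_i phi_i X_{t-i} + eps_t, the
one-step-ahead conditional mean is
  E[X_{t+1} | X_t, ...] = c + sum_i phi_i X_{t+1-i}.
Substitute known values:
  E[X_{t+1} | ...] = (0.22) * (-1) + (-0.135) * (-3)
                   = 0.1850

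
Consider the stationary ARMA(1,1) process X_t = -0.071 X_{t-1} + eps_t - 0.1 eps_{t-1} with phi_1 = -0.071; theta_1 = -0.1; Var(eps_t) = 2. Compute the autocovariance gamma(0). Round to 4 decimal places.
\gamma(0) = 2.0588

Multiply the model equation by X_{t-k} and take expectations. With theta_0 = psi_0 = 1 and psi_j the MA(infinity) weights, this gives
  gamma(k) - sum_i phi_i gamma(k-i) = c_k,
  c_k = sigma^2 * sum_{j=k..q} theta_j psi_{j-k}   (c_k = 0 for k > q),
using gamma(-m) = gamma(m).
psi-weights needed (psi_j = theta_j + sum_i phi_i psi_{j-i}):
  psi_1 = theta_1 + phi_1 = -0.1 + (-0.071) = -0.171
Right-hand sides:
  c_0 = sigma^2 (1 + theta_1 psi_1) = 2 * (1 + (-0.1)(-0.171)) = 2 * 1.0171 = 2.0342
  c_1 = sigma^2 theta_1 = 2 * (-0.1) = -0.2
  c_2 = 0
Equations for k = 0 and k = 1 (AR order 1):
  gamma(0) = phi_1 gamma(1) + c_0
  gamma(1) = phi_1 gamma(0) + c_1
Substituting the second into the first: gamma(0) (1 - phi_1^2) = c_0 + phi_1 c_1, so
  gamma(0) = (c_0 + phi_1 c_1) / (1 - phi_1^2) = (2.0342 + (-0.071)(-0.2)) / (1 - (-0.071)^2) = 2.0484 / 0.994959 = 2.058778.
Therefore gamma(0) = 2.0588 (to 4 decimal places).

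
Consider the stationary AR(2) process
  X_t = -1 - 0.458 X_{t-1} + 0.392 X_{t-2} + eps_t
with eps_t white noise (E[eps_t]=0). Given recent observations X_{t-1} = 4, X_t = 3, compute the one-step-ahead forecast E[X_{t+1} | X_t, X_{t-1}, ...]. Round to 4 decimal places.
E[X_{t+1} \mid \mathcal F_t] = -0.8060

For an AR(p) model X_t = c + sum_i phi_i X_{t-i} + eps_t, the
one-step-ahead conditional mean is
  E[X_{t+1} | X_t, ...] = c + sum_i phi_i X_{t+1-i}.
Substitute known values:
  E[X_{t+1} | ...] = -1 + (-0.458) * (3) + (0.392) * (4)
                   = -0.8060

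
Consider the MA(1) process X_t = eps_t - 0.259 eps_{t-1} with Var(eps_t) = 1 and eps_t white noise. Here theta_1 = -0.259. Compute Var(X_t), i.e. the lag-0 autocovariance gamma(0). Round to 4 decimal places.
\gamma(0) = 1.0671

For an MA(q) process X_t = eps_t + sum_i theta_i eps_{t-i} with
Var(eps_t) = sigma^2, the variance is
  gamma(0) = sigma^2 * (1 + sum_i theta_i^2).
  sum_i theta_i^2 = (-0.259)^2 = 0.067081.
  gamma(0) = 1 * (1 + 0.067081) = 1 * 1.067081 = 1.067081, which rounds to 1.0671.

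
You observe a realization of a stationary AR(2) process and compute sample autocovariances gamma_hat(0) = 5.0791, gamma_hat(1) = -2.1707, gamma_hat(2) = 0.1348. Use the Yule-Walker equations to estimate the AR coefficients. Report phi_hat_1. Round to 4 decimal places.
\hat\phi_{1} = -0.5090

The Yule-Walker equations for an AR(p) process read, in matrix form,
  Gamma_p phi = r_p,   with   (Gamma_p)_{ij} = gamma(|i - j|),
                       (r_p)_i = gamma(i),   i,j = 1..p.
Substitute the sample gammas (Toeplitz matrix and right-hand side of size 2):
  Gamma_p = [[5.0791, -2.1707], [-2.1707, 5.0791]]
  r_p     = [-2.1707, 0.1348]
Written out:
  5.0791 phi_1 - 2.1707 phi_2 = -2.1707
  -2.1707 phi_1 + 5.0791 phi_2 = 0.1348
Solve by Cramer's rule:
  det = gamma(0)^2 - gamma(1)^2 = (5.0791)^2 - (-2.1707)^2 = 25.79725681 - 4.71193849 = 21.08531832
  phi_hat_1 = [gamma(1) gamma(0) - gamma(1) gamma(2)] / det = [(-2.1707)(5.0791) - (-2.1707)(0.1348)] / 21.08531832 = -10.73259201 / 21.08531832 = -0.509
  phi_hat_2 = [gamma(0) gamma(2) - gamma(1)^2] / det = [(5.0791)(0.1348) - (-2.1707)^2] / 21.08531832 = -4.02727581 / 21.08531832 = -0.191
So phi_hat = [-0.5090, -0.1910].
Therefore phi_hat_1 = -0.5090.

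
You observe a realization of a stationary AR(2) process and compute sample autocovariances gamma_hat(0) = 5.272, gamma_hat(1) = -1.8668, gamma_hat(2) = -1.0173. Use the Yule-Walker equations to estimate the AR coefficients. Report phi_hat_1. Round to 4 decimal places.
\hat\phi_{1} = -0.4830

The Yule-Walker equations for an AR(p) process read, in matrix form,
  Gamma_p phi = r_p,   with   (Gamma_p)_{ij} = gamma(|i - j|),
                       (r_p)_i = gamma(i),   i,j = 1..p.
Substitute the sample gammas (Toeplitz matrix and right-hand side of size 2):
  Gamma_p = [[5.272, -1.8668], [-1.8668, 5.272]]
  r_p     = [-1.8668, -1.0173]
Written out:
  5.272 phi_1 - 1.8668 phi_2 = -1.8668
  -1.8668 phi_1 + 5.272 phi_2 = -1.0173
Solve by Cramer's rule:
  det = gamma(0)^2 - gamma(1)^2 = (5.272)^2 - (-1.8668)^2 = 27.793984 - 3.48494224 = 24.30904176
  phi_hat_1 = [gamma(1) gamma(0) - gamma(1) gamma(2)] / det = [(-1.8668)(5.272) - (-1.8668)(-1.0173)] / 24.30904176 = -11.74086524 / 24.30904176 = -0.483
  phi_hat_2 = [gamma(0) gamma(2) - gamma(1)^2] / det = [(5.272)(-1.0173) - (-1.8668)^2] / 24.30904176 = -8.84814784 / 24.30904176 = -0.364
So phi_hat = [-0.4830, -0.3640].
Therefore phi_hat_1 = -0.4830.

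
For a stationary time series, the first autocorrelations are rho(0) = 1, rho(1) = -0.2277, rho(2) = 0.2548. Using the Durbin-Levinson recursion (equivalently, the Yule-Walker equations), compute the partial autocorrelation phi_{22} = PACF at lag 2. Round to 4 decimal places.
\phi_{22} = 0.2141

The PACF at lag k is phi_{kk}, the last component of the solution
to the Yule-Walker system G_k phi = r_k where
  (G_k)_{ij} = rho(|i - j|), (r_k)_i = rho(i), i,j = 1..k.
Equivalently, Durbin-Levinson gives phi_{kk} iteratively:
  phi_{11} = rho(1)
  phi_{kk} = [rho(k) - sum_{j=1..k-1} phi_{k-1,j} rho(k-j)]
            / [1 - sum_{j=1..k-1} phi_{k-1,j} rho(j)],
  phi_{k,j} = phi_{k-1,j} - phi_{kk} phi_{k-1,k-j},  j = 1..k-1.
Step k = 1:
  phi_11 = rho(1) = -0.2277.
Step k = 2:
  phi_22 = [rho(2) - phi_11 rho(1)] / [1 - phi_11 rho(1)] = [0.2548 - (-0.2277)(-0.2277)] / [1 - (-0.2277)(-0.2277)]
         = 0.20295271 / 0.94815271 = 0.2141.
Therefore phi_{22} = 0.2141.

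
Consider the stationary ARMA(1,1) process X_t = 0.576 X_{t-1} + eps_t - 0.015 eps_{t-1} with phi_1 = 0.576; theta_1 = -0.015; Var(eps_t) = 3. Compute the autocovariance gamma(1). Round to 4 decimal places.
\gamma(1) = 2.4969

Multiply the model equation by X_{t-k} and take expectations. With theta_0 = psi_0 = 1 and psi_j the MA(infinity) weights, this gives
  gamma(k) - sum_i phi_i gamma(k-i) = c_k,
  c_k = sigma^2 * sum_{j=k..q} theta_j psi_{j-k}   (c_k = 0 for k > q),
using gamma(-m) = gamma(m).
psi-weights needed (psi_j = theta_j + sum_i phi_i psi_{j-i}):
  psi_1 = theta_1 + phi_1 = -0.015 + (0.576) = 0.561
Right-hand sides:
  c_0 = sigma^2 (1 + theta_1 psi_1) = 3 * (1 + (-0.015)(0.561)) = 3 * 0.991585 = 2.974755
  c_1 = sigma^2 theta_1 = 3 * (-0.015) = -0.045
  c_2 = 0
Equations for k = 0 and k = 1 (AR order 1):
  gamma(0) = phi_1 gamma(1) + c_0
  gamma(1) = phi_1 gamma(0) + c_1
Substituting the second into the first: gamma(0) (1 - phi_1^2) = c_0 + phi_1 c_1, so
  gamma(0) = (c_0 + phi_1 c_1) / (1 - phi_1^2) = (2.974755 + (0.576)(-0.045)) / (1 - (0.576)^2) = 2.948835 / 0.668224 = 4.412944.
  gamma(1) = phi_1 gamma(0) + c_1 = (0.576)(4.412944) + (-0.045) = 2.496856.
Therefore gamma(1) = 2.4969 (to 4 decimal places).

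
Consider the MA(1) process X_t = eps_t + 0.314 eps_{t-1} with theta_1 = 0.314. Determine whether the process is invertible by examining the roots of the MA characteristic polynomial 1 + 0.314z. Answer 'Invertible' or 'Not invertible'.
\text{Invertible}

The MA(q) characteristic polynomial is P(z) = 1 + 0.314z.
Invertibility requires all roots to lie outside the unit circle, i.e. |z| > 1 for every root.
This is linear in z: 1 + (0.314) z = 0  =>  z = -1/(0.314) = -3.184713,  |z| = 3.184713.
Moduli of all roots: 3.1847.
All moduli strictly greater than 1? Yes.
Verdict: Invertible.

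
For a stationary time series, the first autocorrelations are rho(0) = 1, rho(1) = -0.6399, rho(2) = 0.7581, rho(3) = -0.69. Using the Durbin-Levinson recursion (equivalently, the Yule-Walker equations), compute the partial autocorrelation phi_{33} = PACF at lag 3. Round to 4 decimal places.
\phi_{33} = -0.2950

The PACF at lag k is phi_{kk}, the last component of the solution
to the Yule-Walker system G_k phi = r_k where
  (G_k)_{ij} = rho(|i - j|), (r_k)_i = rho(i), i,j = 1..k.
Equivalently, Durbin-Levinson gives phi_{kk} iteratively:
  phi_{11} = rho(1)
  phi_{kk} = [rho(k) - sum_{j=1..k-1} phi_{k-1,j} rho(k-j)]
            / [1 - sum_{j=1..k-1} phi_{k-1,j} rho(j)],
  phi_{k,j} = phi_{k-1,j} - phi_{kk} phi_{k-1,k-j},  j = 1..k-1.
Step k = 1:
  phi_11 = rho(1) = -0.6399.
Step k = 2:
  phi_22 = [rho(2) - phi_11 rho(1)] / [1 - phi_11 rho(1)] = [0.7581 - (-0.6399)(-0.6399)] / [1 - (-0.6399)(-0.6399)]
         = 0.34862799 / 0.59052799 = 0.590367.
  Update: phi_21 = phi_11 - phi_22 phi_11 = -0.6399 - (0.590367)(-0.6399) = -0.262124.
Step k = 3:
  phi_33 = [rho(3) - phi_21 rho(2) - phi_22 rho(1)] / [1 - phi_21 rho(1) - phi_22 rho(2)]
    numerator   = -0.69 - (-0.262124)(0.7581) - (0.590367)(-0.6399) = -0.1135079
    denominator = 1 - (-0.262124)(-0.6399) - (0.590367)(0.7581) = 0.38470968
  phi_33 = -0.1135079 / 0.38470968 = -0.295.
Therefore phi_{33} = -0.2950.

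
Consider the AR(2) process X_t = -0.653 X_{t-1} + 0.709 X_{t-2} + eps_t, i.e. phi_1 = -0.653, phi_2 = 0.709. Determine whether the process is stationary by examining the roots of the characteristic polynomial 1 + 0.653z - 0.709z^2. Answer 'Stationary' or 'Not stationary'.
\text{Not stationary}

The AR(p) characteristic polynomial is P(z) = 1 + 0.653z - 0.709z^2.
Stationarity requires all roots to lie outside the unit circle, i.e. |z| > 1 for every root.
Set 1 + (0.653) z + (-0.709) z^2 = 0, i.e. a z^2 + b z + c = 0 with a = -0.709, b = 0.653, c = 1.
Discriminant D = b^2 - 4ac = (0.653)^2 - 4*(-0.709)*1 = 0.426409 - (-2.836) = 3.262409.
D >= 0, so the roots are real: z = (-b +/- sqrt(D)) / (2a) = (-0.653 +/- 1.806214) / (-1.418).
  z_1 = (-0.653 + 1.806214) / (-1.418) = -0.8133,   |z_1| = 0.8133.
  z_2 = (-0.653 - 1.806214) / (-1.418) = 1.7343,   |z_2| = 1.7343.
Moduli of all roots: 0.8133, 1.7343.
All moduli strictly greater than 1? No.
Verdict: Not stationary.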